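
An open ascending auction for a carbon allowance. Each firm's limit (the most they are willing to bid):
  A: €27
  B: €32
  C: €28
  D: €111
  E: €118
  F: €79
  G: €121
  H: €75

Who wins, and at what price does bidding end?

Limits ranked: 121 (G) > 118 (E) > 111 (D) > 79 (F) > 75 (H) > 32 (B) > …
Once the price passes €118, only G is left; the hammer falls at E's limit of €118.

G wins at €118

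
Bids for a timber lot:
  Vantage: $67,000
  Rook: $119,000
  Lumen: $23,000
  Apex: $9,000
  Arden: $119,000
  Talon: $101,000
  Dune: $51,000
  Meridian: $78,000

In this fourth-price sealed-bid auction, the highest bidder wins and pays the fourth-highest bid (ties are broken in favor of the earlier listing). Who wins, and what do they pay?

Rook pays $78,000

Sorting bids: 119,000 (Rook) > 119,000 (Arden) > 101,000 (Talon) > 78,000 (Meridian) > 67,000 (Vantage) > 51,000 (Dune) > …
Rook and Arden tie at $119,000; tie-break gives it to Rook.
Rook is highest; pays the fourth-highest bid, $78,000.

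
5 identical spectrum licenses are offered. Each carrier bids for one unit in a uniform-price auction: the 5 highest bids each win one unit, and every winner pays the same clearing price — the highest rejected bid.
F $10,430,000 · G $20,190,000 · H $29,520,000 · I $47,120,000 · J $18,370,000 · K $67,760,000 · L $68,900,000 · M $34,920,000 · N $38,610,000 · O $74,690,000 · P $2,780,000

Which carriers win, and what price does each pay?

O, L, K, I, N; each pays $34,920,000

Ordering the bids: 74,690,000 (O), 68,900,000 (L), 67,760,000 (K), 47,120,000 (I), 38,610,000 (N), 34,920,000 (M), 29,520,000 (H), …
The 5 highest are O, L, K, I, N.
First losing bid is M's $34,920,000, which sets the uniform price.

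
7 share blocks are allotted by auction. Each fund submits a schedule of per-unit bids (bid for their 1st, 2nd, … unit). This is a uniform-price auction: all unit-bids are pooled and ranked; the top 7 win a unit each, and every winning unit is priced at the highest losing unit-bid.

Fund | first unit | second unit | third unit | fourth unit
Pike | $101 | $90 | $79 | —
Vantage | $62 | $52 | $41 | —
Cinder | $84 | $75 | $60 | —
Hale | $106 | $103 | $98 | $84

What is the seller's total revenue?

Pooled unit-bids ranked (top 7): 106 (Hale-1), 103 (Hale-2), 101 (Pike-1), 98 (Hale-3), 90 (Pike-2), 84 (Cinder-1), 84 (Hale-4)
First bid not allocated: $79.
Allocation: Cinder 1, Hale 4, Pike 2. Every unit priced at $79.
Revenue = 7 × 79 = $553.

Total revenue: $553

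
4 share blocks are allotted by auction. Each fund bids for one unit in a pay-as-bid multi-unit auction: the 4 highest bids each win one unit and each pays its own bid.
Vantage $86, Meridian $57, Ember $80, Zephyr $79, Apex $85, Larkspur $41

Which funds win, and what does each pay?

Vantage $86, Apex $85, Ember $80, Zephyr $79

Sorting: 86 (Vantage), 85 (Apex), 80 (Ember), 79 (Zephyr), 57 (Meridian), 41 (Larkspur)
The 4 highest are Vantage, Apex, Ember, Zephyr.
Each winner pays its own bid: Vantage $86, Apex $85, Ember $80, Zephyr $79.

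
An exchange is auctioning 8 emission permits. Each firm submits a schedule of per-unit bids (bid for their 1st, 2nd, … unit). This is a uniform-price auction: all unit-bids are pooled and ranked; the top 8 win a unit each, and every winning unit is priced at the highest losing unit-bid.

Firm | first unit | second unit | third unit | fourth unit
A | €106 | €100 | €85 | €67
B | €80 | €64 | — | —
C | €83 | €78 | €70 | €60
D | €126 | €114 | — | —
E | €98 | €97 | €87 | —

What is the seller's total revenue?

Total revenue: €664

Pooled unit-bids ranked (top 8): 126 (D-1), 114 (D-2), 106 (A-1), 100 (A-2), 98 (E-1), 97 (E-2), 87 (E-3), 85 (A-3)
Highest rejected unit-bid = €83.
Allocation: A 3, D 2, E 3. Every unit priced at €83.
Revenue = 8 × 83 = €664.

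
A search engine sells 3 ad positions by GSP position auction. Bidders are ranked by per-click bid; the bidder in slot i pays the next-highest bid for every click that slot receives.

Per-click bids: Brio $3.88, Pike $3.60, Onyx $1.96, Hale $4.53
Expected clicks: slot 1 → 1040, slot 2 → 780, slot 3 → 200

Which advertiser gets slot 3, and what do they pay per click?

Per-click bids in order: $4.53 (Hale) > $3.88 (Brio) > $3.60 (Pike) > $1.96 (Onyx)
Slot 3 goes to the third-ranked bidder, Pike, who pays the next bid down: $1.96/click.

Pike; $1.96 per click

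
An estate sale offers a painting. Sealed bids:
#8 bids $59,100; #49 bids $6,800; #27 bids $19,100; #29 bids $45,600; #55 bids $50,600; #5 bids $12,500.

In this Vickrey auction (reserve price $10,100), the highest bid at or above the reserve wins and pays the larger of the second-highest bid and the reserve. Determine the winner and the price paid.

Bids ranked: 59,100 (#8) > 50,600 (#55) > 45,600 (#29) > 19,100 (#27) > 12,500 (#5) > 6,800 (#49)
#8 has the top bid at or above the reserve ($59,100).
Second-highest bid $50,600 exceeds the reserve $10,100 → payment $50,600.

#8 pays $50,600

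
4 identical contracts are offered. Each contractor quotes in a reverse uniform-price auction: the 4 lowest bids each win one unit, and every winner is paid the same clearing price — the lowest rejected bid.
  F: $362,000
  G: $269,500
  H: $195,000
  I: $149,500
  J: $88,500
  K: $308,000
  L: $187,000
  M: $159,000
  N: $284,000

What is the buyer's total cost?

Ordering the bids: 88,500 (J), 149,500 (I), 159,000 (M), 187,000 (L), 195,000 (H), 269,500 (G), …
Lowest 4: J, I, M, L.
First losing bid is H's $195,000, which sets the uniform price.
Total cost = 4 × $195,000 = $780,000.

Total cost: $780,000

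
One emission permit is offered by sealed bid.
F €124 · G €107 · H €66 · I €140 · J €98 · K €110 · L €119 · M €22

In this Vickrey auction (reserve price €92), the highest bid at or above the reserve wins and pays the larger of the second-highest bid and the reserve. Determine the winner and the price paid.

I pays €124

Rule: the highest bid at or above the reserve wins and pays the larger of the second-highest bid and the reserve.
Bids in order: 140 (I) > 124 (F) > 119 (L) > 110 (K) > 107 (G) > 98 (J) > …
I has the top bid at or above the reserve (€140).
Second-highest bid €124 exceeds the reserve €92 → payment €124.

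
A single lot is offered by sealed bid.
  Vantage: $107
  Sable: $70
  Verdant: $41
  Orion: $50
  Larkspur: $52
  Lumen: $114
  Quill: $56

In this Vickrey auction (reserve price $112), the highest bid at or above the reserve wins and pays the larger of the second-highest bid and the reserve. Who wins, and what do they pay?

Lumen pays $112

Vickrey auction (reserve price $112): the highest bid at or above the reserve wins and pays the larger of the second-highest bid and the reserve.
Bids ranked: 114 (Lumen) > 107 (Vantage) > 70 (Sable) > 56 (Quill) > 52 (Larkspur) > 50 (Orion) > …
Lumen has the top bid at or above the reserve ($114).
Second-highest bid $107 is below the reserve $112, so the reserve binds → payment $112.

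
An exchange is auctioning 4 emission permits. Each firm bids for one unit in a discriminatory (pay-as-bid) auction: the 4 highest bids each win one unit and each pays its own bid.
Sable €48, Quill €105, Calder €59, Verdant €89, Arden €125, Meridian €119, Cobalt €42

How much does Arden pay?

Sorting: 125 (Arden), 119 (Meridian), 105 (Quill), 89 (Verdant), 59 (Calder), 48 (Sable), …
Top 4: Arden, Meridian, Quill, Verdant.
Arden wins → own bid €125.

Arden pays €125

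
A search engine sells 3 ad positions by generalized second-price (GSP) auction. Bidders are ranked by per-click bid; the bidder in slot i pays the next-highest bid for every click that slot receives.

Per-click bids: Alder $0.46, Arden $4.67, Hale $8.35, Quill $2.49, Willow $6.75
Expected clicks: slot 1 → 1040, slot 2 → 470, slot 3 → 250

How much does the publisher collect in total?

Per-click bids in order: $8.35 (Hale) > $6.75 (Willow) > $4.67 (Arden) > $2.49 (Quill) > …
Slot 1: Hale pays $6.75 × 1040 = $7020.00
Slot 2: Willow pays $4.67 × 470 = $2194.90
Slot 3: Arden pays $2.49 × 250 = $622.50
Total = $9837.40

Total revenue: $9837.40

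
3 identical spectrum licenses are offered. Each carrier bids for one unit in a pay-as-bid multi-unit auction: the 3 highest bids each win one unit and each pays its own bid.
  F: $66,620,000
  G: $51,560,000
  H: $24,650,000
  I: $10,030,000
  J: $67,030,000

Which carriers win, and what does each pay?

J $67,030,000, F $66,620,000, G $51,560,000

Sorting: 67,030,000 (J), 66,620,000 (F), 51,560,000 (G), 24,650,000 (H), 10,030,000 (I)
The 3 highest are J, F, G.
Each winner pays its own bid: J $67,030,000, F $66,620,000, G $51,560,000.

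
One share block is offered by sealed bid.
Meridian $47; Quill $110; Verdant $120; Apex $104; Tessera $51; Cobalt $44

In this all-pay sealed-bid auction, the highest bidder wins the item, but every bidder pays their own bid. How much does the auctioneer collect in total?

All-pay sealed-bid auction: the highest bidder wins the item, but every bidder pays their own bid.
Bids in order: 120 (Verdant) > 110 (Quill) > 104 (Apex) > 51 (Tessera) > 47 (Meridian) > 44 (Cobalt)
Verdant wins with the top bid; all bids are sunk regardless.
Every bidder forfeits their bid regardless of winning.
Revenue = 47 + 110 + 120 + 104 + 51 + 44 = $476.

Total revenue: $476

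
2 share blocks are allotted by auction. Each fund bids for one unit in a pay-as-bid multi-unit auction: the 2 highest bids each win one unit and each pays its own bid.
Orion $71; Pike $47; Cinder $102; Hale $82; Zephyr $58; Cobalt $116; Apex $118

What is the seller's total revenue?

Bids ranked high→low: 118 (Apex), 116 (Cobalt), 102 (Cinder), 82 (Hale), …
Winners (2 units): Apex, Cobalt.
Total revenue = 118 + 116 = $234.

Total revenue: $234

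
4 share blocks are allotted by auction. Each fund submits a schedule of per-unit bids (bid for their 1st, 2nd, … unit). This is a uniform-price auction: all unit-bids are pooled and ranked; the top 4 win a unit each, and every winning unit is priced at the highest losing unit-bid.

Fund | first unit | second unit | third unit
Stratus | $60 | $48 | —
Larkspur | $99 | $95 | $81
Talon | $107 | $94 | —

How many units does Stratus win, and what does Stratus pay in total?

Pooled unit-bids ranked (top 4): 107 (Talon-1), 99 (Larkspur-1), 95 (Larkspur-2), 94 (Talon-2)
Highest rejected unit-bid = $81.
Stratus wins 0 unit(s) at $81 each.

Stratus: 0 units, pays $0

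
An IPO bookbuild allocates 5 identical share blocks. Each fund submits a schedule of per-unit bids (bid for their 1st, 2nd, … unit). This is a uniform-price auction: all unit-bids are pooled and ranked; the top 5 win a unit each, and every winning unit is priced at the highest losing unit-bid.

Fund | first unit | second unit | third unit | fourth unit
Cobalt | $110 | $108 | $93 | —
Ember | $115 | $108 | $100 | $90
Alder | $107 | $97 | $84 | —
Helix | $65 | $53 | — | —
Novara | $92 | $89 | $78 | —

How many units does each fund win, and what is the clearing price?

Pooled unit-bids ranked (top 5): 115 (Ember-1), 110 (Cobalt-1), 108 (Cobalt-2), 108 (Ember-2), 107 (Alder-1)
Highest rejected unit-bid = $100.
Allocation: Alder 1, Cobalt 2, Ember 2.

Alder 1, Cobalt 2, Ember 2; clearing price $100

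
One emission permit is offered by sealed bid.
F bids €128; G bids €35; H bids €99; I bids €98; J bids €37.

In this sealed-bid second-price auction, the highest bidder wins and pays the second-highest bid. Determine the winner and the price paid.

F pays €99

Bids in order: 128 (F) > 99 (H) > 98 (I) > 37 (J) > 35 (G)
F is highest; pays the second-highest bid, €99.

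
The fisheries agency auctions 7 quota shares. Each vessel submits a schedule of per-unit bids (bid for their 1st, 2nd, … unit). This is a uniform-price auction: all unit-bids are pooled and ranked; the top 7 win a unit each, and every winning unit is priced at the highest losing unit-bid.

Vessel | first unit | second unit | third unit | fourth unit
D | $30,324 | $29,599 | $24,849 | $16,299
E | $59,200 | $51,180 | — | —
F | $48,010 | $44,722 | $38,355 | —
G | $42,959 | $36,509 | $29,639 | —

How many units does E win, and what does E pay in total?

E: 2 units, pays $60,648

Pooled unit-bids ranked (top 7): 59,200 (E-1), 51,180 (E-2), 48,010 (F-1), 44,722 (F-2), 42,959 (G-1), 38,355 (F-3), 36,509 (G-2)
Highest rejected unit-bid = $30,324.
E wins 2 unit(s) at $30,324 each.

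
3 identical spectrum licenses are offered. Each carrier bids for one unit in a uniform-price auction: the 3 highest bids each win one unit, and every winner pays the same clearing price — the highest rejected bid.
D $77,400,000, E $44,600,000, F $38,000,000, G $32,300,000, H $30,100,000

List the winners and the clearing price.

D, E, F; each pays $32,300,000

Ordering the bids: 77,400,000 (D), 44,600,000 (E), 38,000,000 (F), 32,300,000 (G), 30,100,000 (H)
The 3 highest are D, E, F.
First losing bid is G's $32,300,000, which sets the uniform price.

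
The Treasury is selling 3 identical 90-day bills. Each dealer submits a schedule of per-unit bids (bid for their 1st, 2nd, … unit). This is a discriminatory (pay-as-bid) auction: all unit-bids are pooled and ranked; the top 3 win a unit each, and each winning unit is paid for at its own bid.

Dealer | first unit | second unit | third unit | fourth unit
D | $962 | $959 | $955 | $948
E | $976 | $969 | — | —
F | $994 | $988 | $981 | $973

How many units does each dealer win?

F 3

Pooled unit-bids ranked (top 3): 994 (F-1), 988 (F-2), 981 (F-3)
Next rejected bid: $976 (not a price — pay-as-bid).
Allocation: F 3.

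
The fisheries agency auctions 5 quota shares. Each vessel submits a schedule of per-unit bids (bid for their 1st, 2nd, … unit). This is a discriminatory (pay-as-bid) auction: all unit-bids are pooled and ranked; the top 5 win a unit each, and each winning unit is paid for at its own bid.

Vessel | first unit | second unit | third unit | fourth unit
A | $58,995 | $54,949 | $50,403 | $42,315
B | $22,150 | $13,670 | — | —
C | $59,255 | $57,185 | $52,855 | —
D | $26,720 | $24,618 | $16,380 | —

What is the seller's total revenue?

All unit-bids, highest first — top 5: 59,255 (C-1), 58,995 (A-1), 57,185 (C-2), 54,949 (A-2), 52,855 (C-3)
Next rejected bid: $50,403 (not a price — pay-as-bid).
Each winning unit pays its own bid.
Revenue = 59,255 + 58,995 + 57,185 + 54,949 + 52,855 = $283,239.

Total revenue: $283,239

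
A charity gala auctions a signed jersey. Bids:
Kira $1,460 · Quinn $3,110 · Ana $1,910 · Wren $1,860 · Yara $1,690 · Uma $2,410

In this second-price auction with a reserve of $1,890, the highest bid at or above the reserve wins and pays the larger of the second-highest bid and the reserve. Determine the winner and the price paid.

Quinn pays $2,410

Bids ranked: 3,110 (Quinn) > 2,410 (Uma) > 1,910 (Ana) > 1,860 (Wren) > 1,690 (Yara) > 1,460 (Kira)
Highest eligible bid: Quinn at $3,110.
max(second-highest $2,410, reserve $1,890) = $2,410; the reserve does not bind.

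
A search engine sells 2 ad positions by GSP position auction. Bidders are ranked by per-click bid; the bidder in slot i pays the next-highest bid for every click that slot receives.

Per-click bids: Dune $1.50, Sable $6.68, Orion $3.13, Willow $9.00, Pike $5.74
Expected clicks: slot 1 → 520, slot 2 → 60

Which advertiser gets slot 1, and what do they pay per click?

Sorting advertisers: $9.00 (Willow) > $6.68 (Sable) > $5.74 (Pike) > …
Slot 1 goes to the first-ranked bidder, Willow, who pays the next bid down: $6.68/click.

Willow; $6.68 per click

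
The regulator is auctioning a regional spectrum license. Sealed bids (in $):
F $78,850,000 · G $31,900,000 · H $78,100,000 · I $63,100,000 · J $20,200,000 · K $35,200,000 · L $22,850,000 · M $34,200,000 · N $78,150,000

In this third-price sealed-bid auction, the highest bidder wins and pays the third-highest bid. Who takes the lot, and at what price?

Third-price sealed-bid auction: the highest bidder wins and pays the third-highest bid.
Sorting bids: 78,850,000 (F) > 78,150,000 (N) > 78,100,000 (H) > 63,100,000 (I) > 35,200,000 (K) > 34,200,000 (M) > …
F is highest; pays the third-highest bid, $78,100,000.

F pays $78,100,000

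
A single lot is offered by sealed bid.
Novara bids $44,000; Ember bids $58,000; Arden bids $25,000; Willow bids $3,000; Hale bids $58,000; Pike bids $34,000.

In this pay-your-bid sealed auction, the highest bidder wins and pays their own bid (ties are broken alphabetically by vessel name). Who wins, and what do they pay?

Ember pays $58,000

Bids in order: 58,000 (Ember) > 58,000 (Hale) > 44,000 (Novara) > 34,000 (Pike) > 25,000 (Arden) > 3,000 (Willow)
Ember and Hale tie at $58,000; tie-break gives it to Ember.
First-price: Ember pays what they bid, $58,000.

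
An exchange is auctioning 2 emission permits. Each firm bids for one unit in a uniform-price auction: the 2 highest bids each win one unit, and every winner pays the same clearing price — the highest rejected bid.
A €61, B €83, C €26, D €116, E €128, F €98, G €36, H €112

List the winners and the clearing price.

E, D; each pays €112

Sorting: 128 (E), 116 (D), 112 (H), 98 (F), …
The 2 highest are E, D.
Clearing price = highest rejected bid = €112.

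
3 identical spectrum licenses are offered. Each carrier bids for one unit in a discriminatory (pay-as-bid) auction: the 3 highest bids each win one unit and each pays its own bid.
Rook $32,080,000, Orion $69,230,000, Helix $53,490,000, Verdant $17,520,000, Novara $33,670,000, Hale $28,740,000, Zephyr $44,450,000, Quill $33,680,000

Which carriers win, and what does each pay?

Orion $69,230,000, Helix $53,490,000, Zephyr $44,450,000

Sorting: 69,230,000 (Orion), 53,490,000 (Helix), 44,450,000 (Zephyr), 33,680,000 (Quill), 33,670,000 (Novara), …
The 3 highest are Orion, Helix, Zephyr.
Each winner pays its own bid: Orion $69,230,000, Helix $53,490,000, Zephyr $44,450,000.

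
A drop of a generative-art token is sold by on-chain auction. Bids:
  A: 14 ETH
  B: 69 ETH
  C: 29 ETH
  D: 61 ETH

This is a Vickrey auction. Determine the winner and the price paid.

Vickrey auction: the highest bidder wins and pays the second-highest bid.
Bids in order: 69 (B) > 61 (D) > 29 (C) > 14 (A)
Second-price: B pays D's bid of 61 ETH.

B pays 61 ETH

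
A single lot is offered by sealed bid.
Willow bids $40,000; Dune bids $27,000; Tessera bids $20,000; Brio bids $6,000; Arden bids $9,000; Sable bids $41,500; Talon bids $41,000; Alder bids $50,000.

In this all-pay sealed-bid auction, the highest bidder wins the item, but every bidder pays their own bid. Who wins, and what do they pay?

Alder pays $50,000

Sorting bids: 50,000 (Alder) > 41,500 (Sable) > 41,000 (Talon) > 40,000 (Willow) > 27,000 (Dune) > 20,000 (Tessera) > …
Alder is highest and takes the item; every bidder forfeits their bid.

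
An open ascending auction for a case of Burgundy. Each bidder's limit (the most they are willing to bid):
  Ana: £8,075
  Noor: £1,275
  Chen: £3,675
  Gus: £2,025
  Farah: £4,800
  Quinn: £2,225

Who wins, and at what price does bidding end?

Open ascending-bid auction: the price rises until one bidder remains; the winner pays the price at which the last rival dropped out.
Sorting limits: 8,075 (Ana) > 4,800 (Farah) > 3,675 (Chen) > 2,225 (Quinn) > 2,025 (Gus) > 1,275 (Noor)
Farah is the last rival to drop out, at £4,800; Ana remains and wins at that price.

Ana wins at £4,800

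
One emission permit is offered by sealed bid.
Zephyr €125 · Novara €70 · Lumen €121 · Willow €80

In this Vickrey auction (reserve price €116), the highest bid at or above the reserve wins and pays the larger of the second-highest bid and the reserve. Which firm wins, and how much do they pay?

Sorting bids: 125 (Zephyr) > 121 (Lumen) > 80 (Willow) > 70 (Novara)
Zephyr has the top bid at or above the reserve (€125).
Second-highest bid €121 exceeds the reserve €116 → payment €121.

Zephyr pays €121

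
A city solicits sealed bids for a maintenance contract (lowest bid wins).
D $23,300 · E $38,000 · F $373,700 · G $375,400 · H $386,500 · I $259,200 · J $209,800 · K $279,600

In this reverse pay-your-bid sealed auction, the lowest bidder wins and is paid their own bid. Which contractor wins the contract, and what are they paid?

Reverse pay-your-bid sealed auction: the lowest bidder wins and is paid their own bid.
Sorting bids: 23,300 (D) < 38,000 (E) < 209,800 (J) < 259,200 (I) < 279,600 (K) < 373,700 (F) < …
First-price: D is paid what they bid, $23,300.

D is paid $23,300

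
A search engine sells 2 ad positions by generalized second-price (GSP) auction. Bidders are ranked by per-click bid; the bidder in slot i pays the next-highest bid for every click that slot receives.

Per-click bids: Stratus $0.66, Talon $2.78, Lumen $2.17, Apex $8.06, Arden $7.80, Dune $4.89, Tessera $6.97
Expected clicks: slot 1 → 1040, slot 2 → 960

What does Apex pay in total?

Sorting advertisers: $8.06 (Apex) > $7.80 (Arden) > $6.97 (Tessera) > …
Apex holds slot 1 → pays next bid $7.80 × 1040 clicks = $8112.00.

Apex pays $8112.00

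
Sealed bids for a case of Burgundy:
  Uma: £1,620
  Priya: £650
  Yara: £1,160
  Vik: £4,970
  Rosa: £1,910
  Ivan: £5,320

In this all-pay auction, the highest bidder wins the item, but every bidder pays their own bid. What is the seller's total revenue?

Total revenue: £15,630

All-pay auction: the highest bidder wins the item, but every bidder pays their own bid.
Bids in order: 5,320 (Ivan) > 4,970 (Vik) > 1,910 (Rosa) > 1,620 (Uma) > 1,160 (Yara) > 650 (Priya)
Ivan wins with the top bid; all bids are sunk regardless.
Every bidder forfeits their bid regardless of winning.
Revenue = 1,620 + 650 + 1,160 + 4,970 + 1,910 + 5,320 = £15,630.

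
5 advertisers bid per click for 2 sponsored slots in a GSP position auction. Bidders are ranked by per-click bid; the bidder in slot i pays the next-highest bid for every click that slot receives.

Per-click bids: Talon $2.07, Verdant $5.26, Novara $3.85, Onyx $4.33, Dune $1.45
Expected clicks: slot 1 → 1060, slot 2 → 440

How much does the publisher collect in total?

Ranked by bid: $5.26 (Verdant) > $4.33 (Onyx) > $3.85 (Novara) > …
Slot 1: Verdant pays $4.33 × 1060 = $4589.80
Slot 2: Onyx pays $3.85 × 440 = $1694.00
Total = $6283.80

Total revenue: $6283.80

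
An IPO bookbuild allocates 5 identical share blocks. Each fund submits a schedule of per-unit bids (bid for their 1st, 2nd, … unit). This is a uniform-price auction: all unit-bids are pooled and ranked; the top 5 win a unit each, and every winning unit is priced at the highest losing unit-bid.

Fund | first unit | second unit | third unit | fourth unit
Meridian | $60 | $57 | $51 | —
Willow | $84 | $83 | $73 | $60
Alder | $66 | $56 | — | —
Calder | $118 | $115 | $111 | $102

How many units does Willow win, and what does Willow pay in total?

Willow: 1 unit, pays $83

Merging the schedules and taking the best 5: 118 (Calder-1), 115 (Calder-2), 111 (Calder-3), 102 (Calder-4), 84 (Willow-1)
Highest rejected unit-bid = $83.
Willow wins 1 unit(s) at $83 each.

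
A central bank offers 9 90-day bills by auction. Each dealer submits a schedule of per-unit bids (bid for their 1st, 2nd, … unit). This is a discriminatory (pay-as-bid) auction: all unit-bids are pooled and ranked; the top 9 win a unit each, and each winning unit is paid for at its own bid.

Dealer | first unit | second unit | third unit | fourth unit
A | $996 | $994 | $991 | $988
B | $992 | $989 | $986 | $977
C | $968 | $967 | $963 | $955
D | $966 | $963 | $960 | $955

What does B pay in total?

Merging the schedules and taking the best 9: 996 (A-1), 994 (A-2), 992 (B-1), 991 (A-3), 989 (B-2), 988 (A-4), 986 (B-3), 977 (B-4), 968 (C-1)
Next rejected bid: $967 (not a price — pay-as-bid).
B's winning unit-bids: 992 + 989 + 986 + 977 = $3,944.

B pays $3,944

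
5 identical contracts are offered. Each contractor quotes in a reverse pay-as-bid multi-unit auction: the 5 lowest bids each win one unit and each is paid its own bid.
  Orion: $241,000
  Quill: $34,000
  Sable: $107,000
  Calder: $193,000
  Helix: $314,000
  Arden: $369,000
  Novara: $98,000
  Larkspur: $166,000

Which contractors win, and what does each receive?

Quill $34,000, Novara $98,000, Sable $107,000, Larkspur $166,000, Calder $193,000

Bids ranked low→high: 34,000 (Quill), 98,000 (Novara), 107,000 (Sable), 166,000 (Larkspur), 193,000 (Calder), 241,000 (Orion), 314,000 (Helix), …
Lowest 5: Quill, Novara, Sable, Larkspur, Calder.
Each winner is paid its own bid: Quill $34,000, Novara $98,000, Sable $107,000, Larkspur $166,000, Calder $193,000.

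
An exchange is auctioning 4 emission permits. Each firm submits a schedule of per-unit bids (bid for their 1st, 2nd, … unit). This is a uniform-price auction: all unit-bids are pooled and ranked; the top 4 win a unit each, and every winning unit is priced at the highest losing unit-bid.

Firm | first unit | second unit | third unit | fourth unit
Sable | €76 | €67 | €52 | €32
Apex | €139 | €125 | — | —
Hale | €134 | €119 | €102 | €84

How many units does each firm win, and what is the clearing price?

Apex 2, Hale 2; clearing price €102

Merging the schedules and taking the best 4: 139 (Apex-1), 134 (Hale-1), 125 (Apex-2), 119 (Hale-2)
The (k+1)-th unit-bid is €102.
Allocation: Apex 2, Hale 2.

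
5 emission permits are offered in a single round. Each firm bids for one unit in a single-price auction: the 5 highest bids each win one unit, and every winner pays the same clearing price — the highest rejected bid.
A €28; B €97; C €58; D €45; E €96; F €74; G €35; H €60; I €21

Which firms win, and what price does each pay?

Ordering the bids: 97 (B), 96 (E), 74 (F), 60 (H), 58 (C), 45 (D), 35 (G), …
Top 5: B, E, F, H, C.
First losing bid is D's €45, which sets the uniform price.

B, E, F, H, C; each pays €45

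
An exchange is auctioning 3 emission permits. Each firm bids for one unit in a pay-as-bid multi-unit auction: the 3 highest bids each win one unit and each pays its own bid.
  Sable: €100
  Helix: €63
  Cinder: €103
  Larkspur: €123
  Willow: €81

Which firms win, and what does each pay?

Bids ranked high→low: 123 (Larkspur), 103 (Cinder), 100 (Sable), 81 (Willow), 63 (Helix)
Top 3: Larkspur, Cinder, Sable.
Each winner pays its own bid: Larkspur €123, Cinder €103, Sable €100.

Larkspur €123, Cinder €103, Sable €100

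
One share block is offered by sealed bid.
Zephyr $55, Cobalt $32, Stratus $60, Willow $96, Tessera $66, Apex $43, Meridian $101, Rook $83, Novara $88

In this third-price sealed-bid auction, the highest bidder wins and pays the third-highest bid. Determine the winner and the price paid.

Third-price sealed-bid auction: the highest bidder wins and pays the third-highest bid.
Bids in order: 101 (Meridian) > 96 (Willow) > 88 (Novara) > 83 (Rook) > 66 (Tessera) > 60 (Stratus) > …
Meridian is highest; pays the third-highest bid, $88.

Meridian pays $88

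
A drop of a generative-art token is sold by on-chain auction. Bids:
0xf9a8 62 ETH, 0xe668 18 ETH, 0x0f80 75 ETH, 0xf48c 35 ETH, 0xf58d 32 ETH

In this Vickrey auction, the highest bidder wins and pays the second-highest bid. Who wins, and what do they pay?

0x0f80 pays 62 ETH

Rule: the highest bidder wins and pays the second-highest bid.
Sorting bids: 75 (0x0f80) > 62 (0xf9a8) > 35 (0xf48c) > 32 (0xf58d) > 18 (0xe668)
0x0f80 wins with the highest bid; price is set by the runner-up at 62 ETH.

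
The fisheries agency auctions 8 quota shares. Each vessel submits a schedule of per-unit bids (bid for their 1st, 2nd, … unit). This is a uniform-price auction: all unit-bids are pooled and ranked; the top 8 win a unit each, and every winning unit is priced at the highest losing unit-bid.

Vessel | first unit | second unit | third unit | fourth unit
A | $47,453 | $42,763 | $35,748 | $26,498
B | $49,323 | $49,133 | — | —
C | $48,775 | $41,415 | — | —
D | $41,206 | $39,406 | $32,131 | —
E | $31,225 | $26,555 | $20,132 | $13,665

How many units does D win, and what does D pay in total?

D: 2 units, pays $71,496

All unit-bids, highest first — top 8: 49,323 (B-1), 49,133 (B-2), 48,775 (C-1), 47,453 (A-1), 42,763 (A-2), 41,415 (C-2), 41,206 (D-1), 39,406 (D-2)
The (k+1)-th unit-bid is $35,748.
D wins 2 unit(s) at $35,748 each.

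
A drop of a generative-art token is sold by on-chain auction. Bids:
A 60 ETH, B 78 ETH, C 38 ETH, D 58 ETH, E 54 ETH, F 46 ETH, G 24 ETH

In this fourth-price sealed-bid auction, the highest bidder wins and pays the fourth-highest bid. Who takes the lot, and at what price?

B pays 54 ETH

Sorting bids: 78 (B) > 60 (A) > 58 (D) > 54 (E) > 46 (F) > 38 (C) > …
B wins; payment is bid #4 in the ranking = 54 ETH.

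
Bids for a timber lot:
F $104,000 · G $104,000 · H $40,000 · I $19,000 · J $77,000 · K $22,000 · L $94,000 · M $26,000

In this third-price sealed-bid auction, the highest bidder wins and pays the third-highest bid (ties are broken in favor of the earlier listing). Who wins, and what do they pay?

Third-price sealed-bid auction: the highest bidder wins and pays the third-highest bid.
Sorting bids: 104,000 (F) > 104,000 (G) > 94,000 (L) > 77,000 (J) > 40,000 (H) > 26,000 (M) > …
F and G tie at $104,000; tie-break gives it to F.
F is highest; pays the third-highest bid, $94,000.

F pays $94,000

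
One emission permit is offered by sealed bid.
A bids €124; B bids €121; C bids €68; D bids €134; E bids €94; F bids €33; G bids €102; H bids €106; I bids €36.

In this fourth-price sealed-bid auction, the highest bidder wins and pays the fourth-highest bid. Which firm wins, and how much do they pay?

D pays €106

Fourth-price sealed-bid auction: the highest bidder wins and pays the fourth-highest bid.
Bids ranked: 134 (D) > 124 (A) > 121 (B) > 106 (H) > 102 (G) > 94 (E) > …
D is highest; pays the fourth-highest bid, €106.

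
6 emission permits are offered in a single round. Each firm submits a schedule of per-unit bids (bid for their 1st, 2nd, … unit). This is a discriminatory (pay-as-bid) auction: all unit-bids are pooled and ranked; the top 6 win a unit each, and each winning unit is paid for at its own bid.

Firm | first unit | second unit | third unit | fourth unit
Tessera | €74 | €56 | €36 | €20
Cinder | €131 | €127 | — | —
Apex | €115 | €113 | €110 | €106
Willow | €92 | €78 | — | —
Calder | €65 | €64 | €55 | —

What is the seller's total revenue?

Total revenue: €702

All unit-bids, highest first — top 6: 131 (Cinder-1), 127 (Cinder-2), 115 (Apex-1), 113 (Apex-2), 110 (Apex-3), 106 (Apex-4)
Next rejected bid: €92 (not a price — pay-as-bid).
Each winning unit pays its own bid.
Revenue = 131 + 127 + 115 + 113 + 110 + 106 = €702.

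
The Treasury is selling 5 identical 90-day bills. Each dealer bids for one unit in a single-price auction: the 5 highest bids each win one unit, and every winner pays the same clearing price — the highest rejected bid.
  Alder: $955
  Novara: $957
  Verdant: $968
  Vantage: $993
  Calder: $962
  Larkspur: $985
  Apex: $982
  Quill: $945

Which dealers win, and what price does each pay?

Sorting: 993 (Vantage), 985 (Larkspur), 982 (Apex), 968 (Verdant), 962 (Calder), 957 (Novara), 955 (Alder), …
Winners (5 units): Vantage, Larkspur, Apex, Verdant, Calder.
Clearing price = highest rejected bid = $957.

Vantage, Larkspur, Apex, Verdant, Calder; each pays $957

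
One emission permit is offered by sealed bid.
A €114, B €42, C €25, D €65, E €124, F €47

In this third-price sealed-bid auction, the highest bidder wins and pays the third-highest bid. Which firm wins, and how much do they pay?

E pays €65

Bids in order: 124 (E) > 114 (A) > 65 (D) > 47 (F) > 42 (B) > 25 (C)
E wins; payment is bid #3 in the ranking = €65.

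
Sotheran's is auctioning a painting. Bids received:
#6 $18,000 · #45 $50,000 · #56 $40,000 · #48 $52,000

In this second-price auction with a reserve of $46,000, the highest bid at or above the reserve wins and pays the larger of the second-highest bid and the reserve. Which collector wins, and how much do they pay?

#48 pays $50,000

Bids in order: 52,000 (#48) > 50,000 (#45) > 40,000 (#56) > 18,000 (#6)
#48 has the top bid at or above the reserve ($52,000).
Second-highest bid $50,000 exceeds the reserve $46,000 → payment $50,000.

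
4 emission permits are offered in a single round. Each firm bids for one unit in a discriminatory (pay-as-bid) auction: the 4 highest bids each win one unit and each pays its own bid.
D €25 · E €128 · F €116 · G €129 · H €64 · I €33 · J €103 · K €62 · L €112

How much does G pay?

G pays €129

Ordering the bids: 129 (G), 128 (E), 116 (F), 112 (L), 103 (J), 64 (H), …
Winners (4 units): G, E, F, L.
G wins → own bid €129.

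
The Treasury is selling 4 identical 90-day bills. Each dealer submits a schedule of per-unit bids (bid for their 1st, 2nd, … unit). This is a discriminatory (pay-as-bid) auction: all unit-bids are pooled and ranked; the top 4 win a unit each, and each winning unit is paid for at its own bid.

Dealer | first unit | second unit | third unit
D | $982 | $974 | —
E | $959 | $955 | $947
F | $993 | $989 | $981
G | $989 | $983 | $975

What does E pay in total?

Merging the schedules and taking the best 4: 993 (F-1), 989 (F-2), 989 (G-1), 983 (G-2)
Next rejected bid: $982 (not a price — pay-as-bid).
E wins no units.

E pays $0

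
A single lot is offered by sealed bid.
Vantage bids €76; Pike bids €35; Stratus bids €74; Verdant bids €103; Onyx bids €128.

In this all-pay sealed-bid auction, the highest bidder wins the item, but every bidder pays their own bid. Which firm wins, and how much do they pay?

Onyx pays €128

Rule: the highest bidder wins the item, but every bidder pays their own bid.
Bids in order: 128 (Onyx) > 103 (Verdant) > 76 (Vantage) > 74 (Stratus) > 35 (Pike)
Onyx wins with the top bid; all bids are sunk regardless.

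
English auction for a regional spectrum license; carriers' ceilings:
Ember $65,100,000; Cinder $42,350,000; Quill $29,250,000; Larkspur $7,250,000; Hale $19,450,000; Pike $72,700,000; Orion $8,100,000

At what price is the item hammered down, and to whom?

Rule: the price rises until one bidder remains; the winner pays the price at which the last rival dropped out.
Sorting limits: 72,700,000 (Pike) > 65,100,000 (Ember) > 42,350,000 (Cinder) > 29,250,000 (Quill) > 19,450,000 (Hale) > 8,100,000 (Orion) > …
Ember is the last rival to drop out, at $65,100,000; Pike remains and wins at that price.

Pike wins at $65,100,000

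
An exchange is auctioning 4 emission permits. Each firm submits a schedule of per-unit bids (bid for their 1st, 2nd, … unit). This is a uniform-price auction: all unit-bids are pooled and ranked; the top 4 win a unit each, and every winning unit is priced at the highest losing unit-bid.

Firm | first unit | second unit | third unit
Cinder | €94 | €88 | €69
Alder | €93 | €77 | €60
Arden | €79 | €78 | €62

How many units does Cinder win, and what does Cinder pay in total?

Merging the schedules and taking the best 4: 94 (Cinder-1), 93 (Alder-1), 88 (Cinder-2), 79 (Arden-1)
The (k+1)-th unit-bid is €78.
Cinder wins 2 unit(s) at €78 each.

Cinder: 2 units, pays €156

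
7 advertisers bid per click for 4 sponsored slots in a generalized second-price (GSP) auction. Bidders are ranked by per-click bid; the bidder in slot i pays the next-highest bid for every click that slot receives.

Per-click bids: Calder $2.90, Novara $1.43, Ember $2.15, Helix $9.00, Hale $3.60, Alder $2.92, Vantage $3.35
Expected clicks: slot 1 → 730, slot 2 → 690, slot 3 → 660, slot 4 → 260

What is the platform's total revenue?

Total revenue: $7620.70

Ranked by bid: $9.00 (Helix) > $3.60 (Hale) > $3.35 (Vantage) > $2.92 (Alder) > $2.90 (Calder) > …
Slot 1: Helix pays $3.60 × 730 = $2628.00
Slot 2: Hale pays $3.35 × 690 = $2311.50
Slot 3: Vantage pays $2.92 × 660 = $1927.20
Slot 4: Alder pays $2.90 × 260 = $754.00
Total = $7620.70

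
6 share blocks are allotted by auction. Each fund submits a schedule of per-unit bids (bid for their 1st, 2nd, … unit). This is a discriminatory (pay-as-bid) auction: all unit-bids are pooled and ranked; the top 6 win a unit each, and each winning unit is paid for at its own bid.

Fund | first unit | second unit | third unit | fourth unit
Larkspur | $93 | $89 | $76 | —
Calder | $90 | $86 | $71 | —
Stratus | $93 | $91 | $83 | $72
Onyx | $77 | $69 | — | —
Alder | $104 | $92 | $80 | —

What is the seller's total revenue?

Total revenue: $563

Merging the schedules and taking the best 6: 104 (Alder-1), 93 (Larkspur-1), 93 (Stratus-1), 92 (Alder-2), 91 (Stratus-2), 90 (Calder-1)
Next rejected bid: $89 (not a price — pay-as-bid).
Each winning unit pays its own bid.
Revenue = 104 + 93 + 93 + 92 + 91 + 90 = $563.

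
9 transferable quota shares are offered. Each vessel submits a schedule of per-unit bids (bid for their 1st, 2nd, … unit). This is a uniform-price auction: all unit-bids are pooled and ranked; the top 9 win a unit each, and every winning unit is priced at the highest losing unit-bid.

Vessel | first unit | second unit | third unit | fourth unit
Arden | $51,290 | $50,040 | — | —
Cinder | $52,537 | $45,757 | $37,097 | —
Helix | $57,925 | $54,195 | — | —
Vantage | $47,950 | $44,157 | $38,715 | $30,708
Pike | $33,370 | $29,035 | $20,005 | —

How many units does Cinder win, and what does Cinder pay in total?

Merging the schedules and taking the best 9: 57,925 (Helix-1), 54,195 (Helix-2), 52,537 (Cinder-1), 51,290 (Arden-1), 50,040 (Arden-2), 47,950 (Vantage-1), 45,757 (Cinder-2), 44,157 (Vantage-2), 38,715 (Vantage-3)
The (k+1)-th unit-bid is $37,097.
Cinder wins 2 unit(s) at $37,097 each.

Cinder: 2 units, pays $74,194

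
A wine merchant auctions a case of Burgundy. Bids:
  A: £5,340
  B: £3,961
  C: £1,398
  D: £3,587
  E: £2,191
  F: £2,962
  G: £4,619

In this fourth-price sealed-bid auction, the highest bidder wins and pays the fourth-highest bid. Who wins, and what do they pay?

Rule: the highest bidder wins and pays the fourth-highest bid.
Sorting bids: 5,340 (A) > 4,619 (G) > 3,961 (B) > 3,587 (D) > 2,962 (F) > 2,191 (E) > …
A wins; payment is bid #4 in the ranking = £3,587.

A pays £3,587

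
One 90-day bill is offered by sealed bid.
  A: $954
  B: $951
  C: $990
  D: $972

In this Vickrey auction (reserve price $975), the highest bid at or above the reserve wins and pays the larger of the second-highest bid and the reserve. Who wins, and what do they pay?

C pays $975

Vickrey auction (reserve price $975): the highest bid at or above the reserve wins and pays the larger of the second-highest bid and the reserve.
Sorting bids: 990 (C) > 972 (D) > 954 (A) > 951 (B)
C has the top bid at or above the reserve ($990).
Second-highest bid $972 is below the reserve $975, so the reserve binds → payment $975.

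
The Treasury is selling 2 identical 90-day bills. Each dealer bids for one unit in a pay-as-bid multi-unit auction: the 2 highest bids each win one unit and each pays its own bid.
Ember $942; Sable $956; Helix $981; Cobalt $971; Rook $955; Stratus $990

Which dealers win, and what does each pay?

Stratus $990, Helix $981

Ordering the bids: 990 (Stratus), 981 (Helix), 971 (Cobalt), 956 (Sable), …
Top 2: Stratus, Helix.
Each winner pays its own bid: Stratus $990, Helix $981.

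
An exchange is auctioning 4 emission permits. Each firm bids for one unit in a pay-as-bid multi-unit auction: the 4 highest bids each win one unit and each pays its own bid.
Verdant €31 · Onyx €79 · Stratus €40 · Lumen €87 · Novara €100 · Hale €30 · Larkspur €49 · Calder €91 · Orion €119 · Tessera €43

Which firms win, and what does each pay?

Bids ranked high→low: 119 (Orion), 100 (Novara), 91 (Calder), 87 (Lumen), 79 (Onyx), 49 (Larkspur), …
Top 4: Orion, Novara, Calder, Lumen.
Each winner pays its own bid: Orion €119, Novara €100, Calder €91, Lumen €87.

Orion €119, Novara €100, Calder €91, Lumen €87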